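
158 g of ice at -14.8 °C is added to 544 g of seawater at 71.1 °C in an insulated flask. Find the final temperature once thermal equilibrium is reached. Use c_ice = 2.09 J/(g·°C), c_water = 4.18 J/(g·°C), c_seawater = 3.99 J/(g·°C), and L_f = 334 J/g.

T_f ≈ 34.1 °C

Energy conservation, ΣQ = 0:
warm ice to 0 °C: 158×2.09×(0 − (-14.8)) = 4887.3; melt ice: 158×334 = 52772; meltwater 0→T: 158×4.18×T = 660.44 T; seawater cools: 544×3.99×(T − 71.1) = 2170.6(T − 71.1)
2831 T = 154327 − 57659 = 96668
T ≈ 34.15 °C. Since T > 0 °C, the all-ice-melts assumption holds.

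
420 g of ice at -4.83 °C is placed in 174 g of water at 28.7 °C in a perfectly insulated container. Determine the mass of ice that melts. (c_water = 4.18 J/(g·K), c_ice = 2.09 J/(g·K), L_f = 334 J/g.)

Heat available from the water dropping to 0 °C: 174×4.18×28.7 = 20874 J.
Of that, 420×2.09×4.83 = 4239.8 J goes to bring the ice to 0 °C, leaving 16634 J.
To melt every bit of ice: 420×334 = 140280 J.
Since 16634 < 140280 J, not all the ice melts; equilibrium is at 0 °C.
m_melt = 16634 / L_f = 49.8 g.

m_melted ≈ 49.8 g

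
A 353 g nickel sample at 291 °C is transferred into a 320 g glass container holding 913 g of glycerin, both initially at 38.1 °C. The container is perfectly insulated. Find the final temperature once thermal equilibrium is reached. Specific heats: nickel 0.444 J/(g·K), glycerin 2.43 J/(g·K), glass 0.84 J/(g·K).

T_f ≈ 53.1 °C

Heat gained plus heat lost sum to zero:
353*0.444*(T − 291) + 913*2.43*(T − 38.1) + 320*0.84*(T − 38.1) = 0
156.73(T − 291) + 2218.6(T − 38.1) + 268.8(T − 38.1) = 0
2644.1 T = 140379
T = 140379 / 2644.1 = 53.1 °C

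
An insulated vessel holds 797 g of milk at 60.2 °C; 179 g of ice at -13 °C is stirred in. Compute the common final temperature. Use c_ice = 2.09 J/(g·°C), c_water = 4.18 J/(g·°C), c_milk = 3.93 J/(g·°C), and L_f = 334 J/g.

Taking heat into each body as positive, Σ m c ΔT = 0:
ice -13→0 °C: 179×2.09×13 = 4863.4; fusion: m_ice L_f = 179×334 = 59786; meltwater 0→T: 179×4.18×T = 748.22 T; milk cools: 797×3.93×(T − 60.2) = 3132.2(T − 60.2)
3880.4 T = 188559 − 64649 = 123910
T ≈ 31.93 °C — above 0 °C, consistent with complete melting.

T_f ≈ 31.9 °C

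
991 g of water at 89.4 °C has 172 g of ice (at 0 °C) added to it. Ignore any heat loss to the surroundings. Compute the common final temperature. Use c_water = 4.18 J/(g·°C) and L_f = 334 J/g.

Sum of m c ΔT and latent-heat terms is zero:
latent heat to melt: 172·334 = 57448
  warm the meltwater: 718.96 T
  water: 4142.4(T − 89.4)
4861.3 T = 370329 − 57448 = 312881
T ≈ 64.36 °C (positive, so assuming full melt was valid).

T_f ≈ 64.4 °C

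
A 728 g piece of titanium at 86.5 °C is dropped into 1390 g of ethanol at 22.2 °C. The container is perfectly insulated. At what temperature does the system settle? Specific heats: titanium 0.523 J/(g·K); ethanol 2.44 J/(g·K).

T_f ≈ 28.7 °C

Energy conservation, ΣQ = 0:
728*0.523*(T − 86.5) + 1390*2.44*(T − 22.2) = 0
(380.74 + 3391.6) T = 380.74*86.5 + 3391.6*22.2
T ≈ 28.69 °C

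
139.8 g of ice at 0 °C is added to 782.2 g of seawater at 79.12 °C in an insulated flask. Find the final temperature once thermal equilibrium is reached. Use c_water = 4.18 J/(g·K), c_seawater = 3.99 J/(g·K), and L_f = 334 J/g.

T_f ≈ 54.0 °C

Setting the total heat transfer to zero:
latent heat to melt: 139.8×334 = 46693; meltwater 0→T: 139.8×4.18×T = 584.36 T; seawater: 3121(T − 79.12)
3705.3 T = 246932 − 46693 = 200239
T ≈ 54.04 °C — above 0 °C, consistent with complete melting.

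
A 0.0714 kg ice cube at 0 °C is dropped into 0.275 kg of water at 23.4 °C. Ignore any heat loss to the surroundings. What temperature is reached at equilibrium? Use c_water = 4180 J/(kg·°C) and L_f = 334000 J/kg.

T_f ≈ 2.1 °C

Heat gained plus heat lost sum to zero:
fusion: m_ice L_f = 0.0714·334000 = 23848; meltwater 0→T: 0.0714·4180·T = 298.45 T; water cools: 0.275·4180·(T − 23.4) = 1149.5(T − 23.4)
1448 T = 26898 − 23848 = 3050.7
T ≈ 2.11 °C (positive, so assuming full melt was valid).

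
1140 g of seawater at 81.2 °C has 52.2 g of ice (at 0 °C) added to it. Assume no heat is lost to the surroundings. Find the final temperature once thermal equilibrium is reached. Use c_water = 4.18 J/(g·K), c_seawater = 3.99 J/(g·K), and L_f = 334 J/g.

T_f ≈ 73.8 °C

Energy balance with sensible and latent terms:
melt ice: 52.2×334 = 17435
  warm the meltwater: 218.2 T
  seawater cools: 1140×3.99×(T − 81.2) = 4548.6(T − 81.2)
4766.8 T = 369346 − 17435 = 351912
T ≈ 73.83 °C. Since T > 0 °C, the all-ice-melts assumption holds.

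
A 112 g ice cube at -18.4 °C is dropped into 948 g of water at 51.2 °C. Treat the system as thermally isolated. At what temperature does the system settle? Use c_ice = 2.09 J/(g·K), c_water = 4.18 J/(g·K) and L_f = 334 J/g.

T_f ≈ 36.4 °C

Energy balance with sensible and latent terms:
warm ice to 0 °C: 112·2.09·(0 − (-18.4)) = 4307.1
  fusion: m_ice L_f = 112·334 = 37408
  meltwater 0→T: 112·4.18·T = 468.16 T
  water cools: 948·4.18·(T − 51.2) = 3962.6(T − 51.2)
4430.8 T = 202887 − 41715 = 161172
T ≈ 36.38 °C — above 0 °C, consistent with complete melting.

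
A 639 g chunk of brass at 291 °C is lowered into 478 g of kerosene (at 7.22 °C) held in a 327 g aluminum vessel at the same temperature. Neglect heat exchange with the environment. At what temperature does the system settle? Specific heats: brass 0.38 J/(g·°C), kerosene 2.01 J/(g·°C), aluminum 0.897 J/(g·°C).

T_f ≈ 53.3 °C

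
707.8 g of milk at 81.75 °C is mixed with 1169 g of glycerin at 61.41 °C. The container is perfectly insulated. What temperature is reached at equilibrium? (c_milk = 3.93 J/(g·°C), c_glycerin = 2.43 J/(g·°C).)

T_f ≈ 71.5 °C

With ΣQ=0 the equilibrium temperature is the m·c-weighted mean:
T_f = (2781.7*81.75 + 2840.7*61.41) / (2781.7 + 2840.7)
    = 401846 / 5622.3 ≈ 71.47 °C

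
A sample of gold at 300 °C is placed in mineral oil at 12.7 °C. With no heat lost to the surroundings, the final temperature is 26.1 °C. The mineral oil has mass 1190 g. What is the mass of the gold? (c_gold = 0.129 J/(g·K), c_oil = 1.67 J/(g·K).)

m ≈ 754 g

Setting the total heat transfer to zero:
m×0.129×(26.1 − 300) + 1190×1.67×(26.1 − 12.7) = 0
-35.33 m = -26630
m = -26630/-35.33 ≈ 753.7 g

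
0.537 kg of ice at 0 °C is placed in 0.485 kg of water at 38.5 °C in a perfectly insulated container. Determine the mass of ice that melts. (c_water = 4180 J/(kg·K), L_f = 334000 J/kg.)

m_melted ≈ 0.234 kg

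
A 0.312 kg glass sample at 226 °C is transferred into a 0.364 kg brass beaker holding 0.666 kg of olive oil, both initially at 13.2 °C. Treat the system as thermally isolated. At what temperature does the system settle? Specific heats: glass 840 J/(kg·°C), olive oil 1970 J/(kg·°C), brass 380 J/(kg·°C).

T_f ≈ 45.8 °C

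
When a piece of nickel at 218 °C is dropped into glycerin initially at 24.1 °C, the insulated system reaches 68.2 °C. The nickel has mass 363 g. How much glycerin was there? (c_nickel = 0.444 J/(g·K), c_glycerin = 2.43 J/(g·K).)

Taking heat into each body as positive, Σ m c ΔT = 0:
363·0.444·(68.2 − 218) + m·2.43·(68.2 − 24.1) = 0
107.16 m = 24144
m = 24144/107.16 ≈ 225.3 g

m ≈ 225 g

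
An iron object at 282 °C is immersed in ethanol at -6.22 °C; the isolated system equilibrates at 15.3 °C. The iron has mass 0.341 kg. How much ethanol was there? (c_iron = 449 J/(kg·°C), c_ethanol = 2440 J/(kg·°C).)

|Q_iron| = |Q_ethanol|:
0.341·449·(282 − 15.3) = m·2440·(15.3 − (-6.22))
52509 m = 40834  ⇒  m ≈ 0.7777 kg

m ≈ 0.778 kg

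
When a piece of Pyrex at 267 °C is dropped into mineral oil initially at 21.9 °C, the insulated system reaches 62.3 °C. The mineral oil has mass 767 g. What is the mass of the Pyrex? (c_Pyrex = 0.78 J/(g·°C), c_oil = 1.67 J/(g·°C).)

Conservation of energy gives ΣQ = 0:
m×0.78×(62.3 − 267) + 767×1.67×(62.3 − 21.9) = 0
-159.67 m = -51748
m = -51748/-159.67 ≈ 324.1 g

m ≈ 324 g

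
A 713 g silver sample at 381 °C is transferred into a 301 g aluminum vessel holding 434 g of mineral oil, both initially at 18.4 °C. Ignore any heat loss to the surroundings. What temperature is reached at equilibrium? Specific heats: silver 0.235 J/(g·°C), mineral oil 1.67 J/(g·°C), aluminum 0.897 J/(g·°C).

Energy conservation, ΣQ = 0:
713·0.235·(T − 381) + 434·1.67·(T − 18.4) + 301·0.897·(T − 18.4) = 0
167.55(T − 381) + 724.78(T − 18.4) + 270(T − 18.4) = 0
(167.55 + 724.78 + 270) T = 167.55·381 + 724.78·18.4 + 270·18.4
T = 82142 / 1162.3 = 70.7 °C

T_f ≈ 70.7 °C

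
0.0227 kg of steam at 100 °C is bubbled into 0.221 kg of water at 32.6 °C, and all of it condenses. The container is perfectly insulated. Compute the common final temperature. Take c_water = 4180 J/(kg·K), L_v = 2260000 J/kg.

T_f ≈ 89.2 °C

Heat gained plus heat lost sum to zero:
condense steam: −0.0227·2260000 = −51302
  condensed water 100 °C→T: 94.89(T − 100)
  water warms: 0.221·4180·(T − 32.6) = 923.78(T − 32.6)
1018.7 T = 51302 + 9488.6 + 30115 = 90906
T ≈ 89.24 °C, under the boiling point, so the assumption holds.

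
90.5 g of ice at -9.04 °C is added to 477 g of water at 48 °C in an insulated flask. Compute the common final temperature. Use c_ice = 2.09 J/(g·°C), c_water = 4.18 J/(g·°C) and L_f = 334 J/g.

T_f ≈ 26.9 °C

Let T be the final temperature. ΣQ_i = 0:
ice -9.04→0 °C: 90.5×2.09×9.04 = 1709.9
  melt ice: 90.5×334 = 30227
  meltwater 0→T: 90.5×4.18×T = 378.29 T
  water cools: 477×4.18×(T − 48) = 1993.9(T − 48)
2372.1 T = 95705 − 31937 = 63768
T ≈ 26.88 °C. Since T > 0 °C, the all-ice-melts assumption holds.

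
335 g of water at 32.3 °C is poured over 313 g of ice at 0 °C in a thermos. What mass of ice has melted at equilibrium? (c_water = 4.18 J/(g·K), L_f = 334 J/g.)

m_melted ≈ 135 g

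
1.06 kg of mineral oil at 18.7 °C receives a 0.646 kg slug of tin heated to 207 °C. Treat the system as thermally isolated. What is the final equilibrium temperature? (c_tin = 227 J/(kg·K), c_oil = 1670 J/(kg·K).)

Net heat exchanged in the isolated system is zero:
0.646*227*(T − 207) + 1.06*1670*(T − 18.7) = 0
(146.64 + 1770.2) T = 146.64*207 + 1770.2*18.7
T = 63458/1916.8 ≈ 33.11 °C

T_f ≈ 33.1 °C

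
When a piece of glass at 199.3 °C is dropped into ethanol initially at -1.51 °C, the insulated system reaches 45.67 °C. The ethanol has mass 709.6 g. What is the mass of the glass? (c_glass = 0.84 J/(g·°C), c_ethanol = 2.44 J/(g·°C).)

m ≈ 633 g

Heat gained plus heat lost sum to zero:
m·0.84·(45.67 − 199.3) + 709.6·2.44·(45.67 − (-1.51)) = 0
-129.05 m = -81689
m = -81689/-129.05 ≈ 633 g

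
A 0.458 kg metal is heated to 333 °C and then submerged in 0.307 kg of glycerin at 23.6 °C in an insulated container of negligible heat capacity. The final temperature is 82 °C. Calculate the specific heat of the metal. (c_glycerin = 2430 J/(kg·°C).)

c ≈ 379 J/(kg·°C)

Heat lost by the metal = heat gained by the glycerin:
0.458×c×(333 − 82) = 0.307×2430×(82 − 23.6)
114.96 c = 43567  ⇒  c ≈ 379 J/(kg·°C)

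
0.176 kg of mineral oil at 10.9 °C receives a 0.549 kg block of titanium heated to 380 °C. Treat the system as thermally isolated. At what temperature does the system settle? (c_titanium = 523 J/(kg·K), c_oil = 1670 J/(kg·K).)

T_f ≈ 193.3 °C

Net heat exchanged in the isolated system is zero:
0.549×523×(T − 380) + 0.176×1670×(T − 10.9) = 0
287.13(T − 380) + 293.92(T − 10.9) = 0
(287.13 + 293.92) T = 287.13×380 + 293.92×10.9
T = 112312/581.05 ≈ 193.29 °C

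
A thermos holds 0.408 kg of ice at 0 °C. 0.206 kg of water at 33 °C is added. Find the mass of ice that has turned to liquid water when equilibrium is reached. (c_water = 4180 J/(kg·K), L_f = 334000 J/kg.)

Cooling the water to 0 °C releases 0.206×4180×33 = 28416 J.
Melting all 0.408 kg of ice would need 0.408×334000 = 136272 J.
28416 J < 136272 J, so only part of the ice melts and the system sits at 0 °C.
Mass melted = 28416/334000 ≈ 0.08508 kg.

m_melted ≈ 0.0851 kg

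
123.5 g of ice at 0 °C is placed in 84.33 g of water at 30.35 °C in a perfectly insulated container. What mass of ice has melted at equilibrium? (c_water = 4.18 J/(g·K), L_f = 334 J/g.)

m_melted ≈ 32 g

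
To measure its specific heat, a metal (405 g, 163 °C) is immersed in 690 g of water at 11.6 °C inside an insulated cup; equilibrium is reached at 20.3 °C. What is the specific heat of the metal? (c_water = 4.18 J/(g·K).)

Heat gained plus heat lost sum to zero:
405×c×(20.3 − 163) + 690×4.18×(20.3 − 11.6) = 0
-57793 c = -25093
c = -25093/-57793 ≈ 0.4342 J/(g·K)

c ≈ 0.434 J/(g·K)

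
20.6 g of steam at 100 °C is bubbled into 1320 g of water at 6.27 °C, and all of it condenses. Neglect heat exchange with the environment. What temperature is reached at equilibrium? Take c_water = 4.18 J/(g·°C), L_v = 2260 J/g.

T_f ≈ 16.0 °C

Conservation of energy gives ΣQ = 0:
steam→water at 100 °C releases m L_v = 20.6×2260 = 46556; condensate cools 100→T: 20.6×4.18×(T − 100) = 86.11(T − 100); water warms: 1320×4.18×(T − 6.27) = 5517.6(T − 6.27)
5603.7 T = 46556 + 8610.8 + 34595 = 89762
T ≈ 16.02 °C (< 100 °C, so full condensation is consistent).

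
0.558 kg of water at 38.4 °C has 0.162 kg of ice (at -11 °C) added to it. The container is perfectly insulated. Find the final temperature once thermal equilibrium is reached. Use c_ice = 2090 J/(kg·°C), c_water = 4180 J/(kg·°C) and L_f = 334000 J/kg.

T_f ≈ 10.5 °C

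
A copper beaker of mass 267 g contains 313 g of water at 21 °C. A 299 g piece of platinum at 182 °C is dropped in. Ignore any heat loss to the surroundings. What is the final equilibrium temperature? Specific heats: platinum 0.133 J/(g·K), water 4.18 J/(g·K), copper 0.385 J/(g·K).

T_f ≈ 25.4 °C

With ΣQ=0 the equilibrium temperature is the m·c-weighted mean:
T_f = (39.77·182 + 1308.3·21 + 102.8·21) / (39.77 + 1308.3 + 102.8)
    = 36871 / 1450.9 ≈ 25.41 °C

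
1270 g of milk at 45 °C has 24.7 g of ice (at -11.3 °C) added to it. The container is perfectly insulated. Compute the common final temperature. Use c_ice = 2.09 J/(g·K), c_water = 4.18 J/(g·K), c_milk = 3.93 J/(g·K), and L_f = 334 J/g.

T_f ≈ 42.4 °C

Heat gained plus heat lost sum to zero:
warm ice to 0 °C: 24.7×2.09×(0 − (-11.3)) = 583.34
  melt ice: 24.7×334 = 8249.8
  warm the meltwater: 103.25 T
  milk cools: 1270×3.93×(T − 45) = 4991.1(T − 45)
5094.3 T = 224600 − 8833.1 = 215766
T ≈ 42.35 °C — above 0 °C, consistent with complete melting.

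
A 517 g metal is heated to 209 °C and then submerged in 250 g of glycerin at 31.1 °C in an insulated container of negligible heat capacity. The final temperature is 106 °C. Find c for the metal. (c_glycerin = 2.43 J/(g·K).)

c ≈ 0.854 J/(g·K)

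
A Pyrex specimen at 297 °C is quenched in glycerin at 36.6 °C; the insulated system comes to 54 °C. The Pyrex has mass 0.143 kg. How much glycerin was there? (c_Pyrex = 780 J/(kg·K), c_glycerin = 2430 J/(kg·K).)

m ≈ 0.641 kg

Setting the total heat transfer to zero:
0.143·780·(54 − 297) + m·2430·(54 − 36.6) = 0
42282 m = 27104
m = 27104/42282 ≈ 0.641 kg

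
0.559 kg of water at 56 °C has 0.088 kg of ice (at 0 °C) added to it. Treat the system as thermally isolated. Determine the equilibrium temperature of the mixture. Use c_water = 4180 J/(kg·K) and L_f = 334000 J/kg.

T_f ≈ 37.5 °C

Let T be the final temperature. ΣQ_i = 0:
fusion: m_ice L_f = 0.088·334000 = 29392; warm the meltwater: 367.84 T; water: 2336.6(T − 56)
2704.5 T = 130851 − 29392 = 101459
T ≈ 37.52 °C. Since T > 0 °C, the all-ice-melts assumption holds.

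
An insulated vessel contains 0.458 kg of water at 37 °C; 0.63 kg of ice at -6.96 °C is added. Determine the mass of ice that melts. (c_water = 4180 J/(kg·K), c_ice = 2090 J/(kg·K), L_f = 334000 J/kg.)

Heat available from the water dropping to 0 °C: 0.458×4180×37 = 70834 J.
Of that, 0.63×2090×6.96 = 9164.2 J goes to bring the ice to 0 °C, leaving 61670 J.
To melt every bit of ice: 0.63×334000 = 210420 J.
That's not enough to melt it all — equilibrium is at 0 °C with ice remaining.
m_melt = 61670 / L_f = 0.1846 kg.

m_melted ≈ 0.185 kg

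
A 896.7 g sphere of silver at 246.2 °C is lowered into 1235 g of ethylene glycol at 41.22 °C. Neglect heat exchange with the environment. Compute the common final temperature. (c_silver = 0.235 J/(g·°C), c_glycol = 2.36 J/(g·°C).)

T_f ≈ 55.0 °C

Taking heat into each body as positive, Σ m c ΔT = 0:
896.7·0.235·(T − 246.2) + 1235·2.36·(T − 41.22) = 0
210.72(T − 246.2) + 2914.6(T − 41.22) = 0
(210.72 + 2914.6) T = 210.72·246.2 + 2914.6·41.22
T = 172020/3125.3 ≈ 55.04 °C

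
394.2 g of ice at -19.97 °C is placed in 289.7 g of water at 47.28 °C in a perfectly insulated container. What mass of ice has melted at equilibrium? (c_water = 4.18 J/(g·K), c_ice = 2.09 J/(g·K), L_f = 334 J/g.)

Heat available from the water dropping to 0 °C: 289.7·4.18·47.28 = 57254 J.
Of that, 394.2·2.09·19.97 = 16453 J goes to bring the ice to 0 °C, leaving 40801 J.
Fully melting the ice requires m_ice L_f = 394.2·334 = 131663 J.
40801 J < 131663 J, so only part of the ice melts and the system sits at 0 °C.
Mass melted = 40801/334 ≈ 122.2 g.

m_melted ≈ 122 g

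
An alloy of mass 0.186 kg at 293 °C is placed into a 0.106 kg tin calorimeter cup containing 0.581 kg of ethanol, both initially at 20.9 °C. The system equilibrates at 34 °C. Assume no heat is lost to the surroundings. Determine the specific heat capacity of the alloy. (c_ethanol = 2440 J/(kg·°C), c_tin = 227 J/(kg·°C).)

Let T be the final temperature. ΣQ_i = 0:
0.186·c·(34 − 293) + 0.581·2440·(34 − 20.9) + 0.106·227·(34 − 20.9) = 0
-48.17 c = -18886
c = -18886/-48.17 ≈ 392 J/(kg·°C)

c ≈ 392 J/(kg·°C)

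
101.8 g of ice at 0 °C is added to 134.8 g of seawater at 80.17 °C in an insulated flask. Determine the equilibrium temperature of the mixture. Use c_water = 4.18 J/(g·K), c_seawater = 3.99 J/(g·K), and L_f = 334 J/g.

T_f ≈ 9.5 °C

Taking heat into each body as positive, Σ m c ΔT = 0:
latent heat to melt: 101.8×334 = 34001
  warm the meltwater: 425.52 T
  seawater: 537.85(T − 80.17)
963.38 T = 43120 − 34001 = 9118.4
T ≈ 9.47 °C. Since T > 0 °C, the all-ice-melts assumption holds.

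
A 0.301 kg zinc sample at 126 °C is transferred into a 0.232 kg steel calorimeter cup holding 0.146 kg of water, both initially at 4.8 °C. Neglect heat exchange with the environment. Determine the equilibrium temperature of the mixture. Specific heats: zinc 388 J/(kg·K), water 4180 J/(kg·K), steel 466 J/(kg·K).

Energy conservation, ΣQ = 0:
0.301·388·(T − 126) + 0.146·4180·(T − 4.8) + 0.232·466·(T − 4.8) = 0
835.18 T = 18164
T ≈ 21.75 °C

T_f ≈ 21.7 °C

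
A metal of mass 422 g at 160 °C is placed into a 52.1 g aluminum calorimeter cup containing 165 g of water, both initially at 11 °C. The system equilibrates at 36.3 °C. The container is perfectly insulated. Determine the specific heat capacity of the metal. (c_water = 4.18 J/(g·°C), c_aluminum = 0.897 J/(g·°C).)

c ≈ 0.357 J/(g·°C)

Conservation of energy gives ΣQ = 0:
422·c·(36.3 − 160) + 165·4.18·(36.3 − 11) + 52.1·0.897·(36.3 − 11) = 0
-52201 c = -18632
c = -18632/-52201 ≈ 0.3569 J/(g·°C)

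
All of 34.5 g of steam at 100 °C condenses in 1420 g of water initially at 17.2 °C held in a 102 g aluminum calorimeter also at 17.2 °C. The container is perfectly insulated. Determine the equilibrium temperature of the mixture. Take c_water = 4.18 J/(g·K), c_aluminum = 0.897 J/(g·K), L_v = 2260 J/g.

Heat gained plus heat lost sum to zero:
condense steam: −34.5×2260 = −77970
  condensate cools 100→T: 34.5×4.18×(T − 100) = 144.21(T − 100)
  water warms: 1420×4.18×(T − 17.2) = 5935.6(T − 17.2)
  aluminum cup: 102×0.897×(T − 17.2) = 91.49(T − 17.2)
6171.3 T = 77970 + 14421 + 103666 = 196057
T ≈ 31.77 °C (< 100 °C, so full condensation is consistent).

T_f ≈ 31.8 °C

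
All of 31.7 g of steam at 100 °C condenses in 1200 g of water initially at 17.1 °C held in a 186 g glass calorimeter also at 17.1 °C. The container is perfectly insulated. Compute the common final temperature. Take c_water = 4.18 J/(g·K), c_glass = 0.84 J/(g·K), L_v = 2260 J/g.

Taking heat into each body as positive, Σ m c ΔT = 0:
condense steam: −31.7·2260 = −71642
  condensate cools 100→T: 31.7·4.18·(T − 100) = 132.51(T − 100)
  water warms: 1200·4.18·(T − 17.1) = 5016(T − 17.1)
  glass cup: 186·0.84·(T − 17.1) = 156.24(T − 17.1)
5304.7 T = 71642 + 13251 + 88445 = 173338
T ≈ 32.68 °C — below 100 °C, confirming all the steam condensed.

T_f ≈ 32.7 °C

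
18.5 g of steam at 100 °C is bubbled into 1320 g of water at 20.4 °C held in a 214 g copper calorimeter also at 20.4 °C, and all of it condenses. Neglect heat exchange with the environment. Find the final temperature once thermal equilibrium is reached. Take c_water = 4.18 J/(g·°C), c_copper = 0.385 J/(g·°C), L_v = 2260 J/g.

Heat gained plus heat lost sum to zero:
latent heat released on condensation: 18.5×2260 = 41810
  condensed water 100 °C→T: 77.33(T − 100)
  water warms: 1320×4.18×(T − 20.4) = 5517.6(T − 20.4)
  cup: 82.39(T − 20.4)
5677.3 T = 41810 + 7733 + 114240 = 163783
T ≈ 28.85 °C — below 100 °C, confirming all the steam condensed.

T_f ≈ 28.8 °C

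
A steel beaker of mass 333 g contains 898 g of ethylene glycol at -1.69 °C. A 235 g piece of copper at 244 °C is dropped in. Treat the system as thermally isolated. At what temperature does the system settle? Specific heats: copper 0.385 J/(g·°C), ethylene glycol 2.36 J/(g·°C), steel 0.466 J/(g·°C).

T_f = Σ m_i c_i T_i / Σ m_i c_i:
T_f = (90.48×244 + 2119.3×(-1.69) + 155.18×(-1.69)) / (90.48 + 2119.3 + 155.18)
    = 18232 / 2364.9 ≈ 7.71 °C

T_f ≈ 7.7 °C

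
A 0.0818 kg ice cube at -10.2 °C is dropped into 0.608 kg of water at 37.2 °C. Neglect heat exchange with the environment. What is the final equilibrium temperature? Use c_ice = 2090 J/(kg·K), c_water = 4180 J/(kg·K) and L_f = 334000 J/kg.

Energy conservation, ΣQ = 0:
warm ice to 0 °C: 0.0818×2090×(0 − (-10.2)) = 1743.8; melt ice: 0.0818×334000 = 27321; warm the meltwater: 341.92 T; water: 2541.4(T − 37.2)
2883.4 T = 94542 − 29065 = 65477
T ≈ 22.71 °C. Since T > 0 °C, the all-ice-melts assumption holds.

T_f ≈ 22.7 °C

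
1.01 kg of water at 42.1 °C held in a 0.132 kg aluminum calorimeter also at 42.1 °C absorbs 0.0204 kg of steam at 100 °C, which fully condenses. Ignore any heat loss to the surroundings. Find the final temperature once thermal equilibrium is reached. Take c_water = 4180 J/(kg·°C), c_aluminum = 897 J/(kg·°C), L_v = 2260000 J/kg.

T_f ≈ 53.6 °C

Energy balance with sensible and latent terms:
steam→water at 100 °C releases m L_v = 0.0204×2260000 = 46104; condensate cools 100→T: 0.0204×4180×(T − 100) = 85.27(T − 100); original water: 4221.8(T − 42.1); cup: 118.4(T − 42.1)
4425.5 T = 46104 + 8527.2 + 182723 = 237354
T ≈ 53.63 °C (< 100 °C, so full condensation is consistent).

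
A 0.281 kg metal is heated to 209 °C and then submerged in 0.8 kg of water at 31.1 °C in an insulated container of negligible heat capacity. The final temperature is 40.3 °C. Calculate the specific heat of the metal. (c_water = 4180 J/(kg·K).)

m_s c (T_s − T_f) = m_water c_water (T_f − T_0):
0.281·c·(209 − 40.3) = 0.8·4180·(40.3 − 31.1)
47.4 c = 30765  ⇒  c ≈ 649 J/(kg·K)

c ≈ 649 J/(kg·K)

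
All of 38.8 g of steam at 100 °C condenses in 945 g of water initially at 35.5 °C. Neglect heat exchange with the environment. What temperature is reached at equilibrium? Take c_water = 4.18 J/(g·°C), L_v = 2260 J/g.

T_f ≈ 59.4 °C

Sum of m c ΔT and latent-heat terms is zero:
condense steam: −38.8·2260 = −87688; condensed water 100 °C→T: 162.18(T − 100); original water: 3950.1(T − 35.5)
4112.3 T = 87688 + 16218 + 140229 = 244135
T ≈ 59.37 °C, under the boiling point, so the assumption holds.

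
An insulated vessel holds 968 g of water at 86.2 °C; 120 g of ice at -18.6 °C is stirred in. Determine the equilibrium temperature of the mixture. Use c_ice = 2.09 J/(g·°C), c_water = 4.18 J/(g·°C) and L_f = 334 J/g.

T_f ≈ 66.9 °C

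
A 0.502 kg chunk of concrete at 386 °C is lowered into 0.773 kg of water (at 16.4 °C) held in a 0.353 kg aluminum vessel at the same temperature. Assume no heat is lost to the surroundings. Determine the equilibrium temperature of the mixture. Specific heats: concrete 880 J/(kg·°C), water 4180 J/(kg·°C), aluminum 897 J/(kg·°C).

Taking heat into each body as positive, Σ m c ΔT = 0:
0.502*880*(T − 386) + 0.773*4180*(T − 16.4) + 0.353*897*(T − 16.4) = 0
3989.5 T = 228703
T = 228703 / 3989.5 = 57.3 °C

T_f ≈ 57.3 °C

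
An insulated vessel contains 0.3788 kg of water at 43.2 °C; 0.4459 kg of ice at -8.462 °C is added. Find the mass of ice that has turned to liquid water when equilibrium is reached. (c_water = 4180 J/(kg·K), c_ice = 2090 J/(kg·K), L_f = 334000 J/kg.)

m_melted ≈ 0.181 kg

Water can give up m c ΔT = 0.3788·4180·43.2 = 68402 J before reaching 0 °C.
Of that, 0.4459·2090·8.462 = 7886 J goes to bring the ice to 0 °C, leaving 60516 J.
To melt every bit of ice: 0.4459·334000 = 148931 J.
Since 60516 < 148931 J, not all the ice melts; equilibrium is at 0 °C.
m_melt = 60516 / L_f = 0.1812 kg.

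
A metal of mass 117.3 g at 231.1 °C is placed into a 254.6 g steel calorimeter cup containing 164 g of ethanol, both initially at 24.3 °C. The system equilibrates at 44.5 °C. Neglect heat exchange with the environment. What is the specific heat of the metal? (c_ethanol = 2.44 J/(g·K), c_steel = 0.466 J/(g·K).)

Setting the total heat transfer to zero:
117.3×c×(44.5 − 231.1) + 164×2.44×(44.5 − 24.3) + 254.6×0.466×(44.5 − 24.3) = 0
-21888 c = -10480
c = -10480/-21888 ≈ 0.4788 J/(g·K)

c ≈ 0.479 J/(g·K)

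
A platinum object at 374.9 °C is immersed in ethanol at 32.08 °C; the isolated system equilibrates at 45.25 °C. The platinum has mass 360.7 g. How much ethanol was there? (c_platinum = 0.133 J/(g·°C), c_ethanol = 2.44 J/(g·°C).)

|Q_platinum| = |Q_ethanol|:
360.7·0.133·(374.9 − 45.25) = m·2.44·(45.25 − 32.08)
32.13 m = 15814  ⇒  m ≈ 492.1 g

m ≈ 492 g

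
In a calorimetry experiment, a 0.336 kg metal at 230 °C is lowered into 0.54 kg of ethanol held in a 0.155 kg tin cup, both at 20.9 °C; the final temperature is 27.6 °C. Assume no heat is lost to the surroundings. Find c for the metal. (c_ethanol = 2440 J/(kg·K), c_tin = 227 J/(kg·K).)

c ≈ 133 J/(kg·K)

Let T be the final temperature. ΣQ_i = 0:
0.336×c×(27.6 − 230) + 0.54×2440×(27.6 − 20.9) + 0.155×227×(27.6 − 20.9) = 0
-68.01 c = -9063.7
c = -9063.7/-68.01 ≈ 133.3 J/(kg·K)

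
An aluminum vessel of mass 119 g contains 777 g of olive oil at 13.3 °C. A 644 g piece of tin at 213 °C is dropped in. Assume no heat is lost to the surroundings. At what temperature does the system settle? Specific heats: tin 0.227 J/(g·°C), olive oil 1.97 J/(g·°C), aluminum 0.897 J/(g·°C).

Conservation of energy gives ΣQ = 0:
644×0.227×(T − 213) + 777×1.97×(T − 13.3) + 119×0.897×(T − 13.3) = 0
146.19(T − 213) + 1530.7(T − 13.3) + 106.74(T − 13.3) = 0
1783.6 T = 52916
T = 52916 / 1783.6 = 29.7 °C

T_f ≈ 29.7 °C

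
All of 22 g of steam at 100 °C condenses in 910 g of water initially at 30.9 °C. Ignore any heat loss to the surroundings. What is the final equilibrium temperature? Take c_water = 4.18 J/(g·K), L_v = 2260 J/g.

T_f ≈ 45.3 °C

Energy conservation, ΣQ = 0:
condense steam: −22×2260 = −49720
  condensed water 100 °C→T: 91.96(T − 100)
  water warms: 910×4.18×(T − 30.9) = 3803.8(T − 30.9)
3895.8 T = 49720 + 9196 + 117537 = 176453
T ≈ 45.29 °C (< 100 °C, so full condensation is consistent).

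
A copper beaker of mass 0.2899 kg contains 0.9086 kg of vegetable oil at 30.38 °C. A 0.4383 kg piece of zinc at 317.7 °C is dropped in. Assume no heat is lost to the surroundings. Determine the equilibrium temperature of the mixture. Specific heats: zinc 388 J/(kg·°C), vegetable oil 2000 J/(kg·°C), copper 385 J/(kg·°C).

Setting the total heat transfer to zero:
0.4383*388*(T − 317.7) + 0.9086*2000*(T − 30.38) + 0.2899*385*(T − 30.38) = 0
170.06(T − 317.7) + 1817.2(T − 30.38) + 111.61(T − 30.38) = 0
(170.06 + 1817.2 + 111.61) T = 170.06*317.7 + 1817.2*30.38 + 111.61*30.38
T = 112625 / 2098.9 = 53.7 °C

T_f ≈ 53.7 °C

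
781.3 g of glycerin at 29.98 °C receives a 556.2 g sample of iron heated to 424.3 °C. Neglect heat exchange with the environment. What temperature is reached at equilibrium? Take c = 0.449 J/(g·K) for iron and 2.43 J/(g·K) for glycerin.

T_f ≈ 75.8 °C

Setting the total heat transfer to zero:
556.2·0.449·(T − 424.3) + 781.3·2.43·(T − 29.98) = 0
(249.73 + 1898.6) T = 249.73·424.3 + 1898.6·29.98
T = 162881 / 2148.3 = 75.8 °C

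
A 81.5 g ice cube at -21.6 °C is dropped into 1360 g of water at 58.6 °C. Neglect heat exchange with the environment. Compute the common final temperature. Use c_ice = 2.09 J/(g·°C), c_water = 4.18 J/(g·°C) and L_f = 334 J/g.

Energy conservation, ΣQ = 0:
ice -21.6→0 °C: 81.5·2.09·21.6 = 3679.2
  latent heat to melt: 81.5·334 = 27221
  warm the meltwater: 340.67 T
  water: 5684.8(T − 58.6)
6025.5 T = 333129 − 30900 = 302229
T ≈ 50.16 °C (positive, so assuming full melt was valid).

T_f ≈ 50.2 °C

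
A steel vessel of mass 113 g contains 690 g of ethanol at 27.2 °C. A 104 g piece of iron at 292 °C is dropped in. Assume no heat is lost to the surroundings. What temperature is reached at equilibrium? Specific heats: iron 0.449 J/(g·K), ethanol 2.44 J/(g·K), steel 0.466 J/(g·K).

Net heat exchanged in the isolated system is zero:
104*0.449*(T − 292) + 690*2.44*(T − 27.2) + 113*0.466*(T − 27.2) = 0
1783 T = 60861
T = 60861 / 1783 = 34.1 °C

T_f ≈ 34.1 °C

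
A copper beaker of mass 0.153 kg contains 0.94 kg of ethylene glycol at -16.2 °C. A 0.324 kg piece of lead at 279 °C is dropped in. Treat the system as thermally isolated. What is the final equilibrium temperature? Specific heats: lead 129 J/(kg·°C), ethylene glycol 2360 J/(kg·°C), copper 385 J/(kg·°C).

Heat gained plus heat lost sum to zero:
0.324·129·(T − 279) + 0.94·2360·(T − (-16.2)) + 0.153·385·(T − (-16.2)) = 0
2319.1 T = -25231
T = -25231/2319.1 ≈ -10.88 °C

T_f ≈ -10.9 °C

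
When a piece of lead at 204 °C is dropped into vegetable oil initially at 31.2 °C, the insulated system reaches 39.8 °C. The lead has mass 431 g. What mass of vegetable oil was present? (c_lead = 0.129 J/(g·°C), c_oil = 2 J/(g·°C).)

m ≈ 531 g

Setting the total heat transfer to zero:
431·0.129·(39.8 − 204) + m·2·(39.8 − 31.2) = 0
17.2 m = 9129.4
m = 9129.4/17.2 ≈ 530.8 g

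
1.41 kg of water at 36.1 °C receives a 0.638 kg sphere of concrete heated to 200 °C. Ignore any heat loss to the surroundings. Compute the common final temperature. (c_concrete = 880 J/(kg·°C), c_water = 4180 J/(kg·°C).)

T_f ≈ 50.4 °C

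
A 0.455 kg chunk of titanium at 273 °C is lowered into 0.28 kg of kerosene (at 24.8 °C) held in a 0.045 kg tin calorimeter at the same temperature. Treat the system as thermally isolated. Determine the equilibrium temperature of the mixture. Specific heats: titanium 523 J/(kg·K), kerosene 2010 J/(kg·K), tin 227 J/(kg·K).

Energy conservation, ΣQ = 0:
0.455*523*(T − 273) + 0.28*2010*(T − 24.8) + 0.045*227*(T − 24.8) = 0
237.97(T − 273) + 562.8(T − 24.8) + 10.21(T − 24.8) = 0
810.98 T = 79175
T ≈ 97.63 °C

T_f ≈ 97.6 °C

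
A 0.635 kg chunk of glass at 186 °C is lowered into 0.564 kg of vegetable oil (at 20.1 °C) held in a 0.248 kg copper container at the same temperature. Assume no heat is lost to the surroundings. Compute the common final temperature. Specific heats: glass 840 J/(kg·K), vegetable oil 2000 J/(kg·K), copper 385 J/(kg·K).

T_f ≈ 70.5 °C

Energy conservation, ΣQ = 0:
0.635*840*(T − 186) + 0.564*2000*(T − 20.1) + 0.248*385*(T − 20.1) = 0
(533.4 + 1128 + 95.48) T = 533.4*186 + 1128*20.1 + 95.48*20.1
T = 123804 / 1756.9 = 70.5 °C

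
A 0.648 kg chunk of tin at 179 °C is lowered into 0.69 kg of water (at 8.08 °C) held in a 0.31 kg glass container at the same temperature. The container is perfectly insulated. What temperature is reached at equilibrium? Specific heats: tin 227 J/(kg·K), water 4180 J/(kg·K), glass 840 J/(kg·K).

T_f = Σ m_i c_i T_i / Σ m_i c_i:
T_f = (147.1*179 + 2884.2*8.08 + 260.4*8.08) / (147.1 + 2884.2 + 260.4)
    = 51739 / 3291.7 ≈ 15.72 °C

T_f ≈ 15.7 °C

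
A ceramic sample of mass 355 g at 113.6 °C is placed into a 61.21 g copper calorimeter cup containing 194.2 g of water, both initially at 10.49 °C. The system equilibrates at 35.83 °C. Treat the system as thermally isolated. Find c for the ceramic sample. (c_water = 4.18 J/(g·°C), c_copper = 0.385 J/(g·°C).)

c ≈ 0.767 J/(g·°C)

Energy conservation, ΣQ = 0:
355·c·(35.83 − 113.6) + 194.2·4.18·(35.83 − 10.49) + 61.21·0.385·(35.83 − 10.49) = 0
-27608 c = -21167
c = -21167/-27608 ≈ 0.7667 J/(g·°C)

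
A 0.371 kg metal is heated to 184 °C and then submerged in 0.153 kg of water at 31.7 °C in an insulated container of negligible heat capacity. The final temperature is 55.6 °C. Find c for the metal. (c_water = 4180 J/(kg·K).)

Energy conservation, ΣQ = 0:
0.371×c×(55.6 − 184) + 0.153×4180×(55.6 − 31.7) = 0
-47.64 c = -15285
c = -15285/-47.64 ≈ 320.9 J/(kg·K)

c ≈ 321 J/(kg·K)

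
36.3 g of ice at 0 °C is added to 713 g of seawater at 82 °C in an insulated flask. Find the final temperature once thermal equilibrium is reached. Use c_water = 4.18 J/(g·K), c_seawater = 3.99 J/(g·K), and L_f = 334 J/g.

T_f ≈ 73.8 °C

Heat gained plus heat lost sum to zero:
latent heat to melt: 36.3×334 = 12124; meltwater 0→T: 36.3×4.18×T = 151.73 T; seawater: 2844.9(T − 82)
2996.6 T = 233279 − 12124 = 221155
T ≈ 73.80 °C (positive, so assuming full melt was valid).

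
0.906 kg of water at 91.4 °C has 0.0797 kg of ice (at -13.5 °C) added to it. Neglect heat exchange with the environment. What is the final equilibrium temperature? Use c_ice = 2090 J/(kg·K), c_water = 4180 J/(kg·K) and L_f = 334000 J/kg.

T_f ≈ 77.0 °C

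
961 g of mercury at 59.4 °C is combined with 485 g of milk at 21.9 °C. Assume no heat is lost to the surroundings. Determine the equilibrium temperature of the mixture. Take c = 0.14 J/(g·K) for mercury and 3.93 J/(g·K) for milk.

With ΣQ=0 the equilibrium temperature is the m·c-weighted mean:
T_f = (134.54*59.4 + 1906.1*21.9) / (134.54 + 1906.1)
    = 49734 / 2040.6 ≈ 24.37 °C

T_f ≈ 24.4 °C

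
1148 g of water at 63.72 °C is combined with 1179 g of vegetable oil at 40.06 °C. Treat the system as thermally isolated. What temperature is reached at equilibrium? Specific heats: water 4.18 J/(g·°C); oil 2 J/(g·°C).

Taking heat into each body as positive, Σ m c ΔT = 0:
1148*4.18*(T − 63.72) + 1179*2*(T − 40.06) = 0
4798.6(T − 63.72) + 2358(T − 40.06) = 0
(4798.6 + 2358) T = 4798.6*63.72 + 2358*40.06
T ≈ 55.92 °C

T_f ≈ 55.9 °C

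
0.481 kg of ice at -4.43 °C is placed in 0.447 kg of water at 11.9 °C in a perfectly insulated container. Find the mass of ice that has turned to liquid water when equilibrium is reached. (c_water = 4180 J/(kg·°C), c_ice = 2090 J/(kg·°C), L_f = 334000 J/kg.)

m_melted ≈ 0.0532 kg

Heat available from the water dropping to 0 °C: 0.447×4180×11.9 = 22235 J.
Warming the ice to 0 °C takes 0.481×2090×4.43 = 4453.4 J, leaving 17781 J for melting.
Melting all 0.481 kg of ice would need 0.481×334000 = 160654 J.
17781 J < 160654 J, so only part of the ice melts and the system sits at 0 °C.
m_melt = 17781 / L_f = 0.05324 kg.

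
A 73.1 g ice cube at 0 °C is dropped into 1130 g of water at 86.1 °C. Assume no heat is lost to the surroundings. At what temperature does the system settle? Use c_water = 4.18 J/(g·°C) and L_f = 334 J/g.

Energy balance with sensible and latent terms:
fusion: m_ice L_f = 73.1·334 = 24415
  meltwater 0→T: 73.1·4.18·T = 305.56 T
  water cools: 1130·4.18·(T − 86.1) = 4723.4(T − 86.1)
5029 T = 406685 − 24415 = 382269
T ≈ 76.01 °C. Since T > 0 °C, the all-ice-melts assumption holds.

T_f ≈ 76.0 °C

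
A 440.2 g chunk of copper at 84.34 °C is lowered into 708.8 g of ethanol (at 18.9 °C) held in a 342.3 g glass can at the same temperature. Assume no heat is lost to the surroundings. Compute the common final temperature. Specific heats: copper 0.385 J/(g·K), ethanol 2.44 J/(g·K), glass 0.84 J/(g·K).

T_f = Σ m_i c_i T_i / Σ m_i c_i:
T_f = (169.48×84.34 + 1729.5×18.9 + 287.53×18.9) / (169.48 + 1729.5 + 287.53)
    = 52415 / 2186.5 ≈ 23.97 °C

T_f ≈ 24.0 °C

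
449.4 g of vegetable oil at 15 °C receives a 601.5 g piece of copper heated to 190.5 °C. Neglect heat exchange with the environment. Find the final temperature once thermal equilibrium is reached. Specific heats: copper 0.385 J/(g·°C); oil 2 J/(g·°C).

T_f ≈ 51.0 °C

Setting the total heat transfer to zero:
601.5*0.385*(T − 190.5) + 449.4*2*(T − 15) = 0
231.58(T − 190.5) + 898.8(T − 15) = 0
1130.4 T = 57598
T ≈ 50.95 °C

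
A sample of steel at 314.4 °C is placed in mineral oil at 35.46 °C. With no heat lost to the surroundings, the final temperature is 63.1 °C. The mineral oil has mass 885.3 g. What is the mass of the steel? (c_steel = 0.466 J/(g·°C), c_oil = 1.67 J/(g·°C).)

m ≈ 349 g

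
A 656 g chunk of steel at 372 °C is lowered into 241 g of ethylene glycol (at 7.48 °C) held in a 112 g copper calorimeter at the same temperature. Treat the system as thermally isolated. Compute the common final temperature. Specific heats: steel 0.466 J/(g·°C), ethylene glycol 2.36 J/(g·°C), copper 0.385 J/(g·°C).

Energy conservation, ΣQ = 0:
656*0.466*(T − 372) + 241*2.36*(T − 7.48) + 112*0.385*(T − 7.48) = 0
(305.7 + 568.76 + 43.12) T = 305.7*372 + 568.76*7.48 + 43.12*7.48
T = 118296/917.58 ≈ 128.92 °C

T_f ≈ 128.9 °C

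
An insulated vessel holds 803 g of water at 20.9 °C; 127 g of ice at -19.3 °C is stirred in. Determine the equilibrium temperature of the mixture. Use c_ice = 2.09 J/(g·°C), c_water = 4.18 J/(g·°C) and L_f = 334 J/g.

T_f ≈ 5.8 °C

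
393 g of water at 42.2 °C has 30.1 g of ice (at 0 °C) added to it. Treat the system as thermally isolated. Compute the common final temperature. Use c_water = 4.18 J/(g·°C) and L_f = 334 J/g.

T_f ≈ 33.5 °C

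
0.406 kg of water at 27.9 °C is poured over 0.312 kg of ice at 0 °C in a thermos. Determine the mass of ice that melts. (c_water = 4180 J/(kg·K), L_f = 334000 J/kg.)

m_melted ≈ 0.142 kg

Water can give up m c ΔT = 0.406×4180×27.9 = 47349 J before reaching 0 °C.
Melting all 0.312 kg of ice would need 0.312×334000 = 104208 J.
Since 47349 < 104208 J, not all the ice melts; equilibrium is at 0 °C.
m_melt = 47349 / L_f = 0.1418 kg.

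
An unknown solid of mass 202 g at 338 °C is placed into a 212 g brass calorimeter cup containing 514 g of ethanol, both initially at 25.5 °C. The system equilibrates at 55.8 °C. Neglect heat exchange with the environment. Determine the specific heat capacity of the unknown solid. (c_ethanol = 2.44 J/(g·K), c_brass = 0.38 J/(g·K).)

c ≈ 0.709 J/(g·K)

Let T be the final temperature. ΣQ_i = 0:
202×c×(55.8 − 338) + 514×2.44×(55.8 − 25.5) + 212×0.38×(55.8 − 25.5) = 0
-57004 c = -40442
c = -40442/-57004 ≈ 0.7095 J/(g·K)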